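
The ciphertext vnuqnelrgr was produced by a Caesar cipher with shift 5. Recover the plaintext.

qiplizgmbm

v(21): 21−5=16 → q
n(13): 13−5=8 → i
u(20): 20−5=15 → p
q(16): 16−5=11 → l
n(13): 13−5=8 → i
e(4): 4−5=-1≡25 → z
l(11): 11−5=6 → g
r(17): 17−5=12 → m
g(6): 6−5=1 → b
r(17): 17−5=12 → m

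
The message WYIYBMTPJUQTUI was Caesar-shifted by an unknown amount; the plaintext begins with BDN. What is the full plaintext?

From the crib: W(22)−B(1)=21, so the shift is 21.
Subtract 21 from each ciphertext letter:
W(22): 22−21=1 → B
Y(24): 24−21=3 → D
I(8): 8−21=-13≡13 → N
Y(24): 24−21=3 → D
B(1): 1−21=-20≡6 → G
M(12): 12−21=-9≡17 → R
T(19): 19−21=-2≡24 → Y
P(15): 15−21=-6≡20 → U
J(9): 9−21=-12≡14 → O
U(20): 20−21=-1≡25 → Z
Q(16): 16−21=-5≡21 → V
T(19): 19−21=-2≡24 → Y
U(20): 20−21=-1≡25 → Z
I(8): 8−21=-13≡13 → N

BDNDGRYUOZVYZN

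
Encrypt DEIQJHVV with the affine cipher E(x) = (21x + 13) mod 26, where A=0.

D(3): 21·3+13=76≡24 → Y
E(4): 21·4+13=97≡19 → T
I(8): 21·8+13=181≡25 → Z
Q(16): 21·16+13=349≡11 → L
J(9): 21·9+13=202≡20 → U
H(7): 21·7+13=160≡4 → E
V(21): 21·21+13=454≡12 → M
V(21): 21·21+13=454≡12 → M

YTZLUEMM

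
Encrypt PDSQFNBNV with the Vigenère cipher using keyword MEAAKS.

Repeat the key across the message: MEAAKSMEA
P(15)+M(12): 27≡1 → B
D(3)+E(4): 7 → H
S(18)+A(0): 18 → S
Q(16)+A(0): 16 → Q
F(5)+K(10): 15 → P
N(13)+S(18): 31≡5 → F
B(1)+M(12): 13 → N
N(13)+E(4): 17 → R
V(21)+A(0): 21 → V

BHSQPFNRV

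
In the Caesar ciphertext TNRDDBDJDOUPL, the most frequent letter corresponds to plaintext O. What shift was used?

The most frequent ciphertext letter is D (appears 4 times).
D is position 3; O is position 14.
Shift = -11≡15.

15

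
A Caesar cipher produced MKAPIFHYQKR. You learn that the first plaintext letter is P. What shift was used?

23

From the crib: M(12)−P(15)=-3≡23, so the shift is 23.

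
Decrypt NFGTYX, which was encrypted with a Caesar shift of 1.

N(13): 13−1=12 → M
F(5): 5−1=4 → E
G(6): 6−1=5 → F
T(19): 19−1=18 → S
Y(24): 24−1=23 → X
X(23): 23−1=22 → W

MEFSXW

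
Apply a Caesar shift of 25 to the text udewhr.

tcdvgq

u(20): 20+25=45≡19 → t
d(3): 3+25=28≡2 → c
e(4): 4+25=29≡3 → d
w(22): 22+25=47≡21 → v
h(7): 7+25=32≡6 → g
r(17): 17+25=42≡16 → q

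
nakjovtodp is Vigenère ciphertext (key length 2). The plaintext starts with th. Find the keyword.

Subtract each crib letter from the matching ciphertext letter (mod 26):
n(13)−t(19)=-6≡20 → u
a(0)−h(7)=-7≡19 → t

ut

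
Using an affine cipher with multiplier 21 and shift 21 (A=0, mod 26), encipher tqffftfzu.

t(19): 21·19+21=420≡4 → e
q(16): 21·16+21=357≡19 → t
f(5): 21·5+21=126≡22 → w
f(5): 21·5+21=126≡22 → w
f(5): 21·5+21=126≡22 → w
t(19): 21·19+21=420≡4 → e
f(5): 21·5+21=126≡22 → w
z(25): 21·25+21=546≡0 → a
u(20): 21·20+21=441≡25 → z

etwwwewaz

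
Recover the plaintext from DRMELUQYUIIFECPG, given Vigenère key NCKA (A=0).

Repeat the key across the ciphertext: NCKANCKANCKANCKA
D(3)−N(13): -10≡16 → Q
R(17)−C(2): 15 → P
M(12)−K(10): 2 → C
E(4)−A(0): 4 → E
L(11)−N(13): -2≡24 → Y
U(20)−C(2): 18 → S
Q(16)−K(10): 6 → G
Y(24)−A(0): 24 → Y
U(20)−N(13): 7 → H
I(8)−C(2): 6 → G
I(8)−K(10): -2≡24 → Y
F(5)−A(0): 5 → F
E(4)−N(13): -9≡17 → R
C(2)−C(2): 0 → A
P(15)−K(10): 5 → F
G(6)−A(0): 6 → G

QPCEYSGYHGYFRAFG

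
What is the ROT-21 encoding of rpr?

mkm

r(17): 17+21=38≡12 → m
p(15): 15+21=36≡10 → k
r(17): 17+21=38≡12 → m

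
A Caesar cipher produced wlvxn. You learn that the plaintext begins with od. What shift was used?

8

From the crib: w(22)−o(14)=8, so the shift is 8.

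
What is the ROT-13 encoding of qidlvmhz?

q(16): 16+13=29≡3 → d
i(8): 8+13=21 → v
d(3): 3+13=16 → q
l(11): 11+13=24 → y
v(21): 21+13=34≡8 → i
m(12): 12+13=25 → z
h(7): 7+13=20 → u
z(25): 25+13=38≡12 → m

dvqyizum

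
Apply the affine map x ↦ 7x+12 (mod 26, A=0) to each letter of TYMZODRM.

PYSFGHBS

T(19): 7·19+12=145≡15 → P
Y(24): 7·24+12=180≡24 → Y
M(12): 7·12+12=96≡18 → S
Z(25): 7·25+12=187≡5 → F
O(14): 7·14+12=110≡6 → G
D(3): 7·3+12=33≡7 → H
R(17): 7·17+12=131≡1 → B
M(12): 7·12+12=96≡18 → S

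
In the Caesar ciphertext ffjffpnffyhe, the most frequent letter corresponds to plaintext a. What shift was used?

5

The most frequent ciphertext letter is f (appears 6 times).
f is position 5; a is position 0.
Shift = 5.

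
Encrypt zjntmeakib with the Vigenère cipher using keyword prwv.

oajobvwfxs

Repeat the key across the message: prwvprwvpr
z(25)+p(15): 40≡14 → o
j(9)+r(17): 26≡0 → a
n(13)+w(22): 35≡9 → j
t(19)+v(21): 40≡14 → o
m(12)+p(15): 27≡1 → b
e(4)+r(17): 21 → v
a(0)+w(22): 22 → w
k(10)+v(21): 31≡5 → f
i(8)+p(15): 23 → x
b(1)+r(17): 18 → s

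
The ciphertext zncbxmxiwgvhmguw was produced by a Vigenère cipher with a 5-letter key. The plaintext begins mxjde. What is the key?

Subtract each crib letter from the matching ciphertext letter (mod 26):
z(25)−m(12)=13 → n
n(13)−x(23)=-10≡16 → q
c(2)−j(9)=-7≡19 → t
b(1)−d(3)=-2≡24 → y
x(23)−e(4)=19 → t

nqtyt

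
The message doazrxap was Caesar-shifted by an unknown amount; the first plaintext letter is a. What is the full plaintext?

From the crib: d(3)−a(0)=3, so the shift is 3.
Subtract 3 from each ciphertext letter:
d(3): 3−3=0 → a
o(14): 14−3=11 → l
a(0): 0−3=-3≡23 → x
z(25): 25−3=22 → w
r(17): 17−3=14 → o
x(23): 23−3=20 → u
a(0): 0−3=-3≡23 → x
p(15): 15−3=12 → m

alxwouxm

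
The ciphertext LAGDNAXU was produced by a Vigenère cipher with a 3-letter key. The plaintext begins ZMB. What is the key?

Subtract each crib letter from the matching ciphertext letter (mod 26):
L(11)−Z(25)=-14≡12 → M
A(0)−M(12)=-12≡14 → O
G(6)−B(1)=5 → F

MOF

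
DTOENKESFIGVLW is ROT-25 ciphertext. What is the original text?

D(3): 3−25=-22≡4 → E
T(19): 19−25=-6≡20 → U
O(14): 14−25=-11≡15 → P
E(4): 4−25=-21≡5 → F
N(13): 13−25=-12≡14 → O
K(10): 10−25=-15≡11 → L
E(4): 4−25=-21≡5 → F
S(18): 18−25=-7≡19 → T
F(5): 5−25=-20≡6 → G
I(8): 8−25=-17≡9 → J
G(6): 6−25=-19≡7 → H
V(21): 21−25=-4≡22 → W
L(11): 11−25=-14≡12 → M
W(22): 22−25=-3≡23 → X

EUPFOLFTGJHWMX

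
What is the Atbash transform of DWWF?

WDDU

D(3) → W(22)
W(22) → D(3)
W(22) → D(3)
F(5) → U(20)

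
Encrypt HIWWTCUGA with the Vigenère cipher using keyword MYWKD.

TGSGWOSCK

Repeat the key across the message: MYWKDMYWK
H(7)+M(12): 19 → T
I(8)+Y(24): 32≡6 → G
W(22)+W(22): 44≡18 → S
W(22)+K(10): 32≡6 → G
T(19)+D(3): 22 → W
C(2)+M(12): 14 → O
U(20)+Y(24): 44≡18 → S
G(6)+W(22): 28≡2 → C
A(0)+K(10): 10 → K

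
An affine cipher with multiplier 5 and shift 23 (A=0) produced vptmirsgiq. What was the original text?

The inverse of 5 mod 26 is 21, since 5·21=105≡1. Apply D(y)=21·(y−23) mod 26:
v(21): 21·(21−23)=-42≡10 → k
p(15): 21·(15−23)=-168≡14 → o
t(19): 21·(19−23)=-84≡20 → u
m(12): 21·(12−23)=-231≡3 → d
i(8): 21·(8−23)=-315≡23 → x
r(17): 21·(17−23)=-126≡4 → e
s(18): 21·(18−23)=-105≡25 → z
g(6): 21·(6−23)=-357≡7 → h
i(8): 21·(8−23)=-315≡23 → x
q(16): 21·(16−23)=-147≡9 → j

koudxezhxj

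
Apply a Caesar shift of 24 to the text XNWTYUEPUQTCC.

X(23): 23+24=47≡21 → V
N(13): 13+24=37≡11 → L
W(22): 22+24=46≡20 → U
T(19): 19+24=43≡17 → R
Y(24): 24+24=48≡22 → W
U(20): 20+24=44≡18 → S
E(4): 4+24=28≡2 → C
P(15): 15+24=39≡13 → N
U(20): 20+24=44≡18 → S
Q(16): 16+24=40≡14 → O
T(19): 19+24=43≡17 → R
C(2): 2+24=26≡0 → A
C(2): 2+24=26≡0 → A

VLURWSCNSORAA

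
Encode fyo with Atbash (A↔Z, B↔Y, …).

f(5) → u(20)
y(24) → b(1)
o(14) → l(11)

ubl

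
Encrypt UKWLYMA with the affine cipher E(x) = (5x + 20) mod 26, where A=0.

QSAXKCU

U(20): 5·20+20=120≡16 → Q
K(10): 5·10+20=70≡18 → S
W(22): 5·22+20=130≡0 → A
L(11): 5·11+20=75≡23 → X
Y(24): 5·24+20=140≡10 → K
M(12): 5·12+20=80≡2 → C
A(0): 5·0+20=20 → U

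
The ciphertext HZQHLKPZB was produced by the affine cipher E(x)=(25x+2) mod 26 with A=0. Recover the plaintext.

VDMVRSNDB

The inverse of 25 mod 26 is 25, since 25·25=625≡1. Apply D(y)=25·(y−2) mod 26:
H(7): 25·(7−2)=125≡21 → V
Z(25): 25·(25−2)=575≡3 → D
Q(16): 25·(16−2)=350≡12 → M
H(7): 25·(7−2)=125≡21 → V
L(11): 25·(11−2)=225≡17 → R
K(10): 25·(10−2)=200≡18 → S
P(15): 25·(15−2)=325≡13 → N
Z(25): 25·(25−2)=575≡3 → D
B(1): 25·(1−2)=-25≡1 → B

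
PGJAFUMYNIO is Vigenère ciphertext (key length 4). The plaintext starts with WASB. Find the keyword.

TGRZ

Subtract each crib letter from the matching ciphertext letter (mod 26):
P(15)−W(22)=-7≡19 → T
G(6)−A(0)=6 → G
J(9)−S(18)=-9≡17 → R
A(0)−B(1)=-1≡25 → Z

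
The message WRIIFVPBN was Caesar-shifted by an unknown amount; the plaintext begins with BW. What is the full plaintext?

BWNNKAUGS

From the crib: W(22)−B(1)=21, so the shift is 21.
Subtract 21 from each ciphertext letter:
W(22): 22−21=1 → B
R(17): 17−21=-4≡22 → W
I(8): 8−21=-13≡13 → N
I(8): 8−21=-13≡13 → N
F(5): 5−21=-16≡10 → K
V(21): 21−21=0 → A
P(15): 15−21=-6≡20 → U
B(1): 1−21=-20≡6 → G
N(13): 13−21=-8≡18 → S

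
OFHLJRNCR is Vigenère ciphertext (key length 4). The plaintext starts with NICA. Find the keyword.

Subtract each crib letter from the matching ciphertext letter (mod 26):
O(14)−N(13)=1 → B
F(5)−I(8)=-3≡23 → X
H(7)−C(2)=5 → F
L(11)−A(0)=11 → L

BXFL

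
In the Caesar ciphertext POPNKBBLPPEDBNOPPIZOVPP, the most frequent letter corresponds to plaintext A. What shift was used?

15

The most frequent ciphertext letter is P (appears 8 times).
P is position 15; A is position 0.
Shift = 15.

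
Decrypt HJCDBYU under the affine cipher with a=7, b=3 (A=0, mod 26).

The inverse of 7 mod 26 is 15, since 7·15=105≡1. Apply D(y)=15·(y−3) mod 26:
H(7): 15·(7−3)=60≡8 → I
J(9): 15·(9−3)=90≡12 → M
C(2): 15·(2−3)=-15≡11 → L
D(3): 15·(3−3)=0 → A
B(1): 15·(1−3)=-30≡22 → W
Y(24): 15·(24−3)=315≡3 → D
U(20): 15·(20−3)=255≡21 → V

IMLAWDV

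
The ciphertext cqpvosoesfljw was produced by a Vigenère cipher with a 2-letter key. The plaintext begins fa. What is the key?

xq

Subtract each crib letter from the matching ciphertext letter (mod 26):
c(2)−f(5)=-3≡23 → x
q(16)−a(0)=16 → q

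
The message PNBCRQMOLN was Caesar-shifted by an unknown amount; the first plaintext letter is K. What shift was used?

5

From the crib: P(15)−K(10)=5, so the shift is 5.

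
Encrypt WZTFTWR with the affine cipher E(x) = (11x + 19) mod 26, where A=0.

BIUWUBY

W(22): 11·22+19=261≡1 → B
Z(25): 11·25+19=294≡8 → I
T(19): 11·19+19=228≡20 → U
F(5): 11·5+19=74≡22 → W
T(19): 11·19+19=228≡20 → U
W(22): 11·22+19=261≡1 → B
R(17): 11·17+19=206≡24 → Y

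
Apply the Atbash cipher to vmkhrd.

enpsiw

v(21) → e(4)
m(12) → n(13)
k(10) → p(15)
h(7) → s(18)
r(17) → i(8)
d(3) → w(22)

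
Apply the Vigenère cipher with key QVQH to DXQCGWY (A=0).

Repeat the key across the message: QVQHQVQ
D(3)+Q(16): 19 → T
X(23)+V(21): 44≡18 → S
Q(16)+Q(16): 32≡6 → G
C(2)+H(7): 9 → J
G(6)+Q(16): 22 → W
W(22)+V(21): 43≡17 → R
Y(24)+Q(16): 40≡14 → O

TSGJWRO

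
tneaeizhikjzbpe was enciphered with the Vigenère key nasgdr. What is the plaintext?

gnmubrmhqegiopm

Repeat the key across the ciphertext: nasgdrnasgdrnas
t(19)−n(13): 6 → g
n(13)−a(0): 13 → n
e(4)−s(18): -14≡12 → m
a(0)−g(6): -6≡20 → u
e(4)−d(3): 1 → b
i(8)−r(17): -9≡17 → r
z(25)−n(13): 12 → m
h(7)−a(0): 7 → h
i(8)−s(18): -10≡16 → q
k(10)−g(6): 4 → e
j(9)−d(3): 6 → g
z(25)−r(17): 8 → i
b(1)−n(13): -12≡14 → o
p(15)−a(0): 15 → p
e(4)−s(18): -14≡12 → m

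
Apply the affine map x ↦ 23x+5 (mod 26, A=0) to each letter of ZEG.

Z(25): 23·25+5=580≡8 → I
E(4): 23·4+5=97≡19 → T
G(6): 23·6+5=143≡13 → N

ITN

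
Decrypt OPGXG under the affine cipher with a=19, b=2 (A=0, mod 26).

CNSXS

The inverse of 19 mod 26 is 11, since 19·11=209≡1. Apply D(y)=11·(y−2) mod 26:
O(14): 11·(14−2)=132≡2 → C
P(15): 11·(15−2)=143≡13 → N
G(6): 11·(6−2)=44≡18 → S
X(23): 11·(23−2)=231≡23 → X
G(6): 11·(6−2)=44≡18 → S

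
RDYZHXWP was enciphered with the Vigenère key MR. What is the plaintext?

FMMIVGKY

Repeat the key across the ciphertext: MRMRMRMR
R(17)−M(12): 5 → F
D(3)−R(17): -14≡12 → M
Y(24)−M(12): 12 → M
Z(25)−R(17): 8 → I
H(7)−M(12): -5≡21 → V
X(23)−R(17): 6 → G
W(22)−M(12): 10 → K
P(15)−R(17): -2≡24 → Y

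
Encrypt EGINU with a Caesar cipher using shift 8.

MOQVC

E(4): 4+8=12 → M
G(6): 6+8=14 → O
I(8): 8+8=16 → Q
N(13): 13+8=21 → V
U(20): 20+8=28≡2 → C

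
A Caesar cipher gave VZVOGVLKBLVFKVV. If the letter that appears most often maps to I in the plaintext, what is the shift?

The most frequent ciphertext letter is V (appears 6 times).
V is position 21; I is position 8.
Shift = 13.

13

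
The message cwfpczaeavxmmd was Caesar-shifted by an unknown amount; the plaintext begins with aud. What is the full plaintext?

From the crib: c(2)−a(0)=2, so the shift is 2.
Subtract 2 from each ciphertext letter:
c(2): 2−2=0 → a
w(22): 22−2=20 → u
f(5): 5−2=3 → d
p(15): 15−2=13 → n
c(2): 2−2=0 → a
z(25): 25−2=23 → x
a(0): 0−2=-2≡24 → y
e(4): 4−2=2 → c
a(0): 0−2=-2≡24 → y
v(21): 21−2=19 → t
x(23): 23−2=21 → v
m(12): 12−2=10 → k
m(12): 12−2=10 → k
d(3): 3−2=1 → b

audnaxycytvkkb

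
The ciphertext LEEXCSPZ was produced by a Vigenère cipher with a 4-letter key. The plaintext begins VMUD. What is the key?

QSKU

Subtract each crib letter from the matching ciphertext letter (mod 26):
L(11)−V(21)=-10≡16 → Q
E(4)−M(12)=-8≡18 → S
E(4)−U(20)=-16≡10 → K
X(23)−D(3)=20 → U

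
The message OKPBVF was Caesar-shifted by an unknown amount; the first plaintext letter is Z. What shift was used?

15

From the crib: O(14)−Z(25)=-11≡15, so the shift is 15.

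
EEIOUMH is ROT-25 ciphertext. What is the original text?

E(4): 4−25=-21≡5 → F
E(4): 4−25=-21≡5 → F
I(8): 8−25=-17≡9 → J
O(14): 14−25=-11≡15 → P
U(20): 20−25=-5≡21 → V
M(12): 12−25=-13≡13 → N
H(7): 7−25=-18≡8 → I

FFJPVNI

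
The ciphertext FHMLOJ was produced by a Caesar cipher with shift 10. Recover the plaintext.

F(5): 5−10=-5≡21 → V
H(7): 7−10=-3≡23 → X
M(12): 12−10=2 → C
L(11): 11−10=1 → B
O(14): 14−10=4 → E
J(9): 9−10=-1≡25 → Z

VXCBEZ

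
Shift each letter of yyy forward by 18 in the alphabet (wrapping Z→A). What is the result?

y(24): 24+18=42≡16 → q
y(24): 24+18=42≡16 → q
y(24): 24+18=42≡16 → q

qqq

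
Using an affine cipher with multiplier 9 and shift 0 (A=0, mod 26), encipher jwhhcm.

j(9): 9·9+0=81≡3 → d
w(22): 9·22+0=198≡16 → q
h(7): 9·7+0=63≡11 → l
h(7): 9·7+0=63≡11 → l
c(2): 9·2+0=18 → s
m(12): 9·12+0=108≡4 → e

dqllse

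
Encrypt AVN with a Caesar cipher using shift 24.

YTL

A(0): 0+24=24 → Y
V(21): 21+24=45≡19 → T
N(13): 13+24=37≡11 → L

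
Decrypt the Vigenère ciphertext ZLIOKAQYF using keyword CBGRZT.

XKCXLHOXZ

Repeat the key across the ciphertext: CBGRZTCBG
Z(25)−C(2): 23 → X
L(11)−B(1): 10 → K
I(8)−G(6): 2 → C
O(14)−R(17): -3≡23 → X
K(10)−Z(25): -15≡11 → L
A(0)−T(19): -19≡7 → H
Q(16)−C(2): 14 → O
Y(24)−B(1): 23 → X
F(5)−G(6): -1≡25 → Z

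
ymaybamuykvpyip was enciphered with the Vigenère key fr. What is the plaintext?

Repeat the key across the ciphertext: frfrfrfrfrfrfrf
y(24)−f(5): 19 → t
m(12)−r(17): -5≡21 → v
a(0)−f(5): -5≡21 → v
y(24)−r(17): 7 → h
b(1)−f(5): -4≡22 → w
a(0)−r(17): -17≡9 → j
m(12)−f(5): 7 → h
u(20)−r(17): 3 → d
y(24)−f(5): 19 → t
k(10)−r(17): -7≡19 → t
v(21)−f(5): 16 → q
p(15)−r(17): -2≡24 → y
y(24)−f(5): 19 → t
i(8)−r(17): -9≡17 → r
p(15)−f(5): 10 → k

tvvhwjhdttqytrk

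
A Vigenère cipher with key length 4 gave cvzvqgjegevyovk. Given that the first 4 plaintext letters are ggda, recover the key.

Subtract each crib letter from the matching ciphertext letter (mod 26):
c(2)−g(6)=-4≡22 → w
v(21)−g(6)=15 → p
z(25)−d(3)=22 → w
v(21)−a(0)=21 → v

wpwv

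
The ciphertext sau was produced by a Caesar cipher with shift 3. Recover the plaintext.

pxr

s(18): 18−3=15 → p
a(0): 0−3=-3≡23 → x
u(20): 20−3=17 → r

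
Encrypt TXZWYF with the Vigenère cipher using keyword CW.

Repeat the key across the message: CWCWCW
T(19)+C(2): 21 → V
X(23)+W(22): 45≡19 → T
Z(25)+C(2): 27≡1 → B
W(22)+W(22): 44≡18 → S
Y(24)+C(2): 26≡0 → A
F(5)+W(22): 27≡1 → B

VTBSAB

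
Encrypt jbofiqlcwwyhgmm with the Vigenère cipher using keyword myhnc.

Repeat the key across the message: myhncmyhncmyhnc
j(9)+m(12): 21 → v
b(1)+y(24): 25 → z
o(14)+h(7): 21 → v
f(5)+n(13): 18 → s
i(8)+c(2): 10 → k
q(16)+m(12): 28≡2 → c
l(11)+y(24): 35≡9 → j
c(2)+h(7): 9 → j
w(22)+n(13): 35≡9 → j
w(22)+c(2): 24 → y
y(24)+m(12): 36≡10 → k
h(7)+y(24): 31≡5 → f
g(6)+h(7): 13 → n
m(12)+n(13): 25 → z
m(12)+c(2): 14 → o

vzvskcjjjykfnzo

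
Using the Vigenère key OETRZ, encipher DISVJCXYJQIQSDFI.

Repeat the key across the message: OETRZOETRZOETRZO
D(3)+O(14): 17 → R
I(8)+E(4): 12 → M
S(18)+T(19): 37≡11 → L
V(21)+R(17): 38≡12 → M
J(9)+Z(25): 34≡8 → I
C(2)+O(14): 16 → Q
X(23)+E(4): 27≡1 → B
Y(24)+T(19): 43≡17 → R
J(9)+R(17): 26≡0 → A
Q(16)+Z(25): 41≡15 → P
I(8)+O(14): 22 → W
Q(16)+E(4): 20 → U
S(18)+T(19): 37≡11 → L
D(3)+R(17): 20 → U
F(5)+Z(25): 30≡4 → E
I(8)+O(14): 22 → W

RMLMIQBRAPWULUEW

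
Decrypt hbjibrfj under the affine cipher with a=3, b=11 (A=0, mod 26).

qoizocyi

The inverse of 3 mod 26 is 9, since 3·9=27≡1. Apply D(y)=9·(y−11) mod 26:
h(7): 9·(7−11)=-36≡16 → q
b(1): 9·(1−11)=-90≡14 → o
j(9): 9·(9−11)=-18≡8 → i
i(8): 9·(8−11)=-27≡25 → z
b(1): 9·(1−11)=-90≡14 → o
r(17): 9·(17−11)=54≡2 → c
f(5): 9·(5−11)=-54≡24 → y
j(9): 9·(9−11)=-18≡8 → i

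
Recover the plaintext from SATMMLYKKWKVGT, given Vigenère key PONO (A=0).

Repeat the key across the ciphertext: PONOPONOPONOPO
S(18)−P(15): 3 → D
A(0)−O(14): -14≡12 → M
T(19)−N(13): 6 → G
M(12)−O(14): -2≡24 → Y
M(12)−P(15): -3≡23 → X
L(11)−O(14): -3≡23 → X
Y(24)−N(13): 11 → L
K(10)−O(14): -4≡22 → W
K(10)−P(15): -5≡21 → V
W(22)−O(14): 8 → I
K(10)−N(13): -3≡23 → X
V(21)−O(14): 7 → H
G(6)−P(15): -9≡17 → R
T(19)−O(14): 5 → F

DMGYXXLWVIXHRF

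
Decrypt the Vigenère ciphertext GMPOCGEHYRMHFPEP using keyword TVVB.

Repeat the key across the ciphertext: TVVBTVVBTVVBTVVB
G(6)−T(19): -13≡13 → N
M(12)−V(21): -9≡17 → R
P(15)−V(21): -6≡20 → U
O(14)−B(1): 13 → N
C(2)−T(19): -17≡9 → J
G(6)−V(21): -15≡11 → L
E(4)−V(21): -17≡9 → J
H(7)−B(1): 6 → G
Y(24)−T(19): 5 → F
R(17)−V(21): -4≡22 → W
M(12)−V(21): -9≡17 → R
H(7)−B(1): 6 → G
F(5)−T(19): -14≡12 → M
P(15)−V(21): -6≡20 → U
E(4)−V(21): -17≡9 → J
P(15)−B(1): 14 → O

NRUNJLJGFWRGMUJO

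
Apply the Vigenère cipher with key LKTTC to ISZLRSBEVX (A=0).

Repeat the key across the message: LKTTCLKTTC
I(8)+L(11): 19 → T
S(18)+K(10): 28≡2 → C
Z(25)+T(19): 44≡18 → S
L(11)+T(19): 30≡4 → E
R(17)+C(2): 19 → T
S(18)+L(11): 29≡3 → D
B(1)+K(10): 11 → L
E(4)+T(19): 23 → X
V(21)+T(19): 40≡14 → O
X(23)+C(2): 25 → Z

TCSETDLXOZ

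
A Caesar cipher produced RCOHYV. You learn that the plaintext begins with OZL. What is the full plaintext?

From the crib: R(17)−O(14)=3, so the shift is 3.
Subtract 3 from each ciphertext letter:
R(17): 17−3=14 → O
C(2): 2−3=-1≡25 → Z
O(14): 14−3=11 → L
H(7): 7−3=4 → E
Y(24): 24−3=21 → V
V(21): 21−3=18 → S

OZLEVS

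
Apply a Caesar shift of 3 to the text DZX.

GCA

D(3): 3+3=6 → G
Z(25): 25+3=28≡2 → C
X(23): 23+3=26≡0 → A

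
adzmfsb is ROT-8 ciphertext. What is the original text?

a(0): 0−8=-8≡18 → s
d(3): 3−8=-5≡21 → v
z(25): 25−8=17 → r
m(12): 12−8=4 → e
f(5): 5−8=-3≡23 → x
s(18): 18−8=10 → k
b(1): 1−8=-7≡19 → t

svrexkt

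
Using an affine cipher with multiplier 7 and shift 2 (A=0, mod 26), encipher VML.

TIB

V(21): 7·21+2=149≡19 → T
M(12): 7·12+2=86≡8 → I
L(11): 7·11+2=79≡1 → B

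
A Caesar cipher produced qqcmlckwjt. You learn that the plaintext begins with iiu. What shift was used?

8

From the crib: q(16)−i(8)=8, so the shift is 8.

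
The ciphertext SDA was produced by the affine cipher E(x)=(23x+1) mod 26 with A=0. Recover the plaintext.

DIJ

The inverse of 23 mod 26 is 17, since 23·17=391≡1. Apply D(y)=17·(y−1) mod 26:
S(18): 17·(18−1)=289≡3 → D
D(3): 17·(3−1)=34≡8 → I
A(0): 17·(0−1)=-17≡9 → J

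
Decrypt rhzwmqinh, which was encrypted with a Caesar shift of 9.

r(17): 17−9=8 → i
h(7): 7−9=-2≡24 → y
z(25): 25−9=16 → q
w(22): 22−9=13 → n
m(12): 12−9=3 → d
q(16): 16−9=7 → h
i(8): 8−9=-1≡25 → z
n(13): 13−9=4 → e
h(7): 7−9=-2≡24 → y

iyqndhzey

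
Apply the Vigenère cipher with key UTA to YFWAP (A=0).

SYWUI

Repeat the key across the message: UTAUT
Y(24)+U(20): 44≡18 → S
F(5)+T(19): 24 → Y
W(22)+A(0): 22 → W
A(0)+U(20): 20 → U
P(15)+T(19): 34≡8 → I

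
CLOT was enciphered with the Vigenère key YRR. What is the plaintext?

Repeat the key across the ciphertext: YRRY
C(2)−Y(24): -22≡4 → E
L(11)−R(17): -6≡20 → U
O(14)−R(17): -3≡23 → X
T(19)−Y(24): -5≡21 → V

EUXV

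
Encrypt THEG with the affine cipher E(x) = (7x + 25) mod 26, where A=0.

CWBP

T(19): 7·19+25=158≡2 → C
H(7): 7·7+25=74≡22 → W
E(4): 7·4+25=53≡1 → B
G(6): 7·6+25=67≡15 → P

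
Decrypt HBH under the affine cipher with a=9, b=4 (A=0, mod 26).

The inverse of 9 mod 26 is 3, since 9·3=27≡1. Apply D(y)=3·(y−4) mod 26:
H(7): 3·(7−4)=9 → J
B(1): 3·(1−4)=-9≡17 → R
H(7): 3·(7−4)=9 → J

JRJ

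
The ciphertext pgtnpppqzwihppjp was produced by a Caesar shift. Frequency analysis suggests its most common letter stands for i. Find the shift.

7

The most frequent ciphertext letter is p (appears 7 times).
p is position 15; i is position 8.
Shift = 7.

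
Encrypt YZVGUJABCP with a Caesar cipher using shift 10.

Y(24): 24+10=34≡8 → I
Z(25): 25+10=35≡9 → J
V(21): 21+10=31≡5 → F
G(6): 6+10=16 → Q
U(20): 20+10=30≡4 → E
J(9): 9+10=19 → T
A(0): 0+10=10 → K
B(1): 1+10=11 → L
C(2): 2+10=12 → M
P(15): 15+10=25 → Z

IJFQETKLMZ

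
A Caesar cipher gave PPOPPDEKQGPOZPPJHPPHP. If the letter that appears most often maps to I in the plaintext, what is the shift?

7

The most frequent ciphertext letter is P (appears 10 times).
P is position 15; I is position 8.
Shift = 7.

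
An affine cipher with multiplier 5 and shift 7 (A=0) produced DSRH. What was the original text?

The inverse of 5 mod 26 is 21, since 5·21=105≡1. Apply D(y)=21·(y−7) mod 26:
D(3): 21·(3−7)=-84≡20 → U
S(18): 21·(18−7)=231≡23 → X
R(17): 21·(17−7)=210≡2 → C
H(7): 21·(7−7)=0 → A

UXCA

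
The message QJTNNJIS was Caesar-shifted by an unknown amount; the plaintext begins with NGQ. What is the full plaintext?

NGQKKGFP

From the crib: Q(16)−N(13)=3, so the shift is 3.
Subtract 3 from each ciphertext letter:
Q(16): 16−3=13 → N
J(9): 9−3=6 → G
T(19): 19−3=16 → Q
N(13): 13−3=10 → K
N(13): 13−3=10 → K
J(9): 9−3=6 → G
I(8): 8−3=5 → F
S(18): 18−3=15 → P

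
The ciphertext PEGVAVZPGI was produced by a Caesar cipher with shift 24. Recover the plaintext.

RGIXCXBRIK

P(15): 15−24=-9≡17 → R
E(4): 4−24=-20≡6 → G
G(6): 6−24=-18≡8 → I
V(21): 21−24=-3≡23 → X
A(0): 0−24=-24≡2 → C
V(21): 21−24=-3≡23 → X
Z(25): 25−24=1 → B
P(15): 15−24=-9≡17 → R
G(6): 6−24=-18≡8 → I
I(8): 8−24=-16≡10 → K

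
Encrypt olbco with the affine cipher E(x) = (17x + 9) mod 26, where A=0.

o(14): 17·14+9=247≡13 → n
l(11): 17·11+9=196≡14 → o
b(1): 17·1+9=26≡0 → a
c(2): 17·2+9=43≡17 → r
o(14): 17·14+9=247≡13 → n

noarn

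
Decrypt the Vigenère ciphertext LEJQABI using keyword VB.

Repeat the key across the ciphertext: VBVBVBV
L(11)−V(21): -10≡16 → Q
E(4)−B(1): 3 → D
J(9)−V(21): -12≡14 → O
Q(16)−B(1): 15 → P
A(0)−V(21): -21≡5 → F
B(1)−B(1): 0 → A
I(8)−V(21): -13≡13 → N

QDOPFAN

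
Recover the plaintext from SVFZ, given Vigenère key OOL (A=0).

EHUL

Repeat the key across the ciphertext: OOLO
S(18)−O(14): 4 → E
V(21)−O(14): 7 → H
F(5)−L(11): -6≡20 → U
Z(25)−O(14): 11 → L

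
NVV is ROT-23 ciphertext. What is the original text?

N(13): 13−23=-10≡16 → Q
V(21): 21−23=-2≡24 → Y
V(21): 21−23=-2≡24 → Y

QYY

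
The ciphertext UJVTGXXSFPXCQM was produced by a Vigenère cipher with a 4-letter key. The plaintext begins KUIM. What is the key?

Subtract each crib letter from the matching ciphertext letter (mod 26):
U(20)−K(10)=10 → K
J(9)−U(20)=-11≡15 → P
V(21)−I(8)=13 → N
T(19)−M(12)=7 → H

KPNH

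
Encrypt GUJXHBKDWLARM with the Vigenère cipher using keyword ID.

Repeat the key across the message: IDIDIDIDIDIDI
G(6)+I(8): 14 → O
U(20)+D(3): 23 → X
J(9)+I(8): 17 → R
X(23)+D(3): 26≡0 → A
H(7)+I(8): 15 → P
B(1)+D(3): 4 → E
K(10)+I(8): 18 → S
D(3)+D(3): 6 → G
W(22)+I(8): 30≡4 → E
L(11)+D(3): 14 → O
A(0)+I(8): 8 → I
R(17)+D(3): 20 → U
M(12)+I(8): 20 → U

OXRAPESGEOIUU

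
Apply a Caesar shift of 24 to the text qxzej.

ovxch

q(16): 16+24=40≡14 → o
x(23): 23+24=47≡21 → v
z(25): 25+24=49≡23 → x
e(4): 4+24=28≡2 → c
j(9): 9+24=33≡7 → h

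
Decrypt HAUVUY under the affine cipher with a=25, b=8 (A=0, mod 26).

BIONOK

The inverse of 25 mod 26 is 25, since 25·25=625≡1. Apply D(y)=25·(y−8) mod 26:
H(7): 25·(7−8)=-25≡1 → B
A(0): 25·(0−8)=-200≡8 → I
U(20): 25·(20−8)=300≡14 → O
V(21): 25·(21−8)=325≡13 → N
U(20): 25·(20−8)=300≡14 → O
Y(24): 25·(24−8)=400≡10 → K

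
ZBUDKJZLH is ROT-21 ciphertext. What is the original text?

EGZIPOEQM

Z(25): 25−21=4 → E
B(1): 1−21=-20≡6 → G
U(20): 20−21=-1≡25 → Z
D(3): 3−21=-18≡8 → I
K(10): 10−21=-11≡15 → P
J(9): 9−21=-12≡14 → O
Z(25): 25−21=4 → E
L(11): 11−21=-10≡16 → Q
H(7): 7−21=-14≡12 → M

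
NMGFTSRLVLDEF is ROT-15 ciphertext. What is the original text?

YXRQEDCWGWOPQ

N(13): 13−15=-2≡24 → Y
M(12): 12−15=-3≡23 → X
G(6): 6−15=-9≡17 → R
F(5): 5−15=-10≡16 → Q
T(19): 19−15=4 → E
S(18): 18−15=3 → D
R(17): 17−15=2 → C
L(11): 11−15=-4≡22 → W
V(21): 21−15=6 → G
L(11): 11−15=-4≡22 → W
D(3): 3−15=-12≡14 → O
E(4): 4−15=-11≡15 → P
F(5): 5−15=-10≡16 → Q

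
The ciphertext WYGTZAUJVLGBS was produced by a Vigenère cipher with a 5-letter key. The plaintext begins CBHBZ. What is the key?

UXZSA

Subtract each crib letter from the matching ciphertext letter (mod 26):
W(22)−C(2)=20 → U
Y(24)−B(1)=23 → X
G(6)−H(7)=-1≡25 → Z
T(19)−B(1)=18 → S
Z(25)−Z(25)=0 → A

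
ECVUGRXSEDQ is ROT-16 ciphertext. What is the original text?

E(4): 4−16=-12≡14 → O
C(2): 2−16=-14≡12 → M
V(21): 21−16=5 → F
U(20): 20−16=4 → E
G(6): 6−16=-10≡16 → Q
R(17): 17−16=1 → B
X(23): 23−16=7 → H
S(18): 18−16=2 → C
E(4): 4−16=-12≡14 → O
D(3): 3−16=-13≡13 → N
Q(16): 16−16=0 → A

OMFEQBHCONA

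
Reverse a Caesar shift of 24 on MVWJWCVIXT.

M(12): 12−24=-12≡14 → O
V(21): 21−24=-3≡23 → X
W(22): 22−24=-2≡24 → Y
J(9): 9−24=-15≡11 → L
W(22): 22−24=-2≡24 → Y
C(2): 2−24=-22≡4 → E
V(21): 21−24=-3≡23 → X
I(8): 8−24=-16≡10 → K
X(23): 23−24=-1≡25 → Z
T(19): 19−24=-5≡21 → V

OXYLYEXKZV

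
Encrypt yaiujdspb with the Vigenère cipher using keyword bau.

zacvjxtpv

Repeat the key across the message: baubaubau
y(24)+b(1): 25 → z
a(0)+a(0): 0 → a
i(8)+u(20): 28≡2 → c
u(20)+b(1): 21 → v
j(9)+a(0): 9 → j
d(3)+u(20): 23 → x
s(18)+b(1): 19 → t
p(15)+a(0): 15 → p
b(1)+u(20): 21 → v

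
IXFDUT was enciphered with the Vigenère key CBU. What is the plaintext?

GWLBTZ

Repeat the key across the ciphertext: CBUCBU
I(8)−C(2): 6 → G
X(23)−B(1): 22 → W
F(5)−U(20): -15≡11 → L
D(3)−C(2): 1 → B
U(20)−B(1): 19 → T
T(19)−U(20): -1≡25 → Z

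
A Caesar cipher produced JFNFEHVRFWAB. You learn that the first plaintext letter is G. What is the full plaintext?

From the crib: J(9)−G(6)=3, so the shift is 3.
Subtract 3 from each ciphertext letter:
J(9): 9−3=6 → G
F(5): 5−3=2 → C
N(13): 13−3=10 → K
F(5): 5−3=2 → C
E(4): 4−3=1 → B
H(7): 7−3=4 → E
V(21): 21−3=18 → S
R(17): 17−3=14 → O
F(5): 5−3=2 → C
W(22): 22−3=19 → T
A(0): 0−3=-3≡23 → X
B(1): 1−3=-2≡24 → Y

GCKCBESOCTXY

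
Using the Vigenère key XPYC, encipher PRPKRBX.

Repeat the key across the message: XPYCXPY
P(15)+X(23): 38≡12 → M
R(17)+P(15): 32≡6 → G
P(15)+Y(24): 39≡13 → N
K(10)+C(2): 12 → M
R(17)+X(23): 40≡14 → O
B(1)+P(15): 16 → Q
X(23)+Y(24): 47≡21 → V

MGNMOQV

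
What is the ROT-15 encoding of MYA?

M(12): 12+15=27≡1 → B
Y(24): 24+15=39≡13 → N
A(0): 0+15=15 → P

BNP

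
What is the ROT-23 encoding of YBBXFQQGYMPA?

VYYUCNNDVJMX

Y(24): 24+23=47≡21 → V
B(1): 1+23=24 → Y
B(1): 1+23=24 → Y
X(23): 23+23=46≡20 → U
F(5): 5+23=28≡2 → C
Q(16): 16+23=39≡13 → N
Q(16): 16+23=39≡13 → N
G(6): 6+23=29≡3 → D
Y(24): 24+23=47≡21 → V
M(12): 12+23=35≡9 → J
P(15): 15+23=38≡12 → M
A(0): 0+23=23 → X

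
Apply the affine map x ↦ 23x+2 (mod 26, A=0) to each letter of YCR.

Y(24): 23·24+2=554≡8 → I
C(2): 23·2+2=48≡22 → W
R(17): 23·17+2=393≡3 → D

IWD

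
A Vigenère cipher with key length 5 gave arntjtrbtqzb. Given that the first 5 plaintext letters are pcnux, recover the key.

Subtract each crib letter from the matching ciphertext letter (mod 26):
a(0)−p(15)=-15≡11 → l
r(17)−c(2)=15 → p
n(13)−n(13)=0 → a
t(19)−u(20)=-1≡25 → z
j(9)−x(23)=-14≡12 → m

lpazm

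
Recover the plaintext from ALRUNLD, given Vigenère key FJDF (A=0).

Repeat the key across the ciphertext: FJDFFJD
A(0)−F(5): -5≡21 → V
L(11)−J(9): 2 → C
R(17)−D(3): 14 → O
U(20)−F(5): 15 → P
N(13)−F(5): 8 → I
L(11)−J(9): 2 → C
D(3)−D(3): 0 → A

VCOPICA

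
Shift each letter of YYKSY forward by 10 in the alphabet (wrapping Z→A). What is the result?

Y(24): 24+10=34≡8 → I
Y(24): 24+10=34≡8 → I
K(10): 10+10=20 → U
S(18): 18+10=28≡2 → C
Y(24): 24+10=34≡8 → I

IIUCI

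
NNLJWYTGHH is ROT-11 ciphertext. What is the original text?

CCAYLNIVWW

N(13): 13−11=2 → C
N(13): 13−11=2 → C
L(11): 11−11=0 → A
J(9): 9−11=-2≡24 → Y
W(22): 22−11=11 → L
Y(24): 24−11=13 → N
T(19): 19−11=8 → I
G(6): 6−11=-5≡21 → V
H(7): 7−11=-4≡22 → W
H(7): 7−11=-4≡22 → W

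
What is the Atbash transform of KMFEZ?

K(10) → P(15)
M(12) → N(13)
F(5) → U(20)
E(4) → V(21)
Z(25) → A(0)

PNUVA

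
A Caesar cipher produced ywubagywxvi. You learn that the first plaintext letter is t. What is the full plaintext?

From the crib: y(24)−t(19)=5, so the shift is 5.
Subtract 5 from each ciphertext letter:
y(24): 24−5=19 → t
w(22): 22−5=17 → r
u(20): 20−5=15 → p
b(1): 1−5=-4≡22 → w
a(0): 0−5=-5≡21 → v
g(6): 6−5=1 → b
y(24): 24−5=19 → t
w(22): 22−5=17 → r
x(23): 23−5=18 → s
v(21): 21−5=16 → q
i(8): 8−5=3 → d

trpwvbtrsqd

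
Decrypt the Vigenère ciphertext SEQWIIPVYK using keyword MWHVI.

GIJBAWTODC

Repeat the key across the ciphertext: MWHVIMWHVI
S(18)−M(12): 6 → G
E(4)−W(22): -18≡8 → I
Q(16)−H(7): 9 → J
W(22)−V(21): 1 → B
I(8)−I(8): 0 → A
I(8)−M(12): -4≡22 → W
P(15)−W(22): -7≡19 → T
V(21)−H(7): 14 → O
Y(24)−V(21): 3 → D
K(10)−I(8): 2 → C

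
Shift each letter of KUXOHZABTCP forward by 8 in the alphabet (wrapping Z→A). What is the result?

SCFWPHIJBKX

K(10): 10+8=18 → S
U(20): 20+8=28≡2 → C
X(23): 23+8=31≡5 → F
O(14): 14+8=22 → W
H(7): 7+8=15 → P
Z(25): 25+8=33≡7 → H
A(0): 0+8=8 → I
B(1): 1+8=9 → J
T(19): 19+8=27≡1 → B
C(2): 2+8=10 → K
P(15): 15+8=23 → X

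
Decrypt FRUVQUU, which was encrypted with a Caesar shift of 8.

F(5): 5−8=-3≡23 → X
R(17): 17−8=9 → J
U(20): 20−8=12 → M
V(21): 21−8=13 → N
Q(16): 16−8=8 → I
U(20): 20−8=12 → M
U(20): 20−8=12 → M

XJMNIMM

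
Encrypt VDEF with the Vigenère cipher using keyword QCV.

LFZV

Repeat the key across the message: QCVQ
V(21)+Q(16): 37≡11 → L
D(3)+C(2): 5 → F
E(4)+V(21): 25 → Z
F(5)+Q(16): 21 → V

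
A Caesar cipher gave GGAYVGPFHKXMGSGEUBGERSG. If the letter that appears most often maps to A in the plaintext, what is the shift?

The most frequent ciphertext letter is G (appears 7 times).
G is position 6; A is position 0.
Shift = 6.

6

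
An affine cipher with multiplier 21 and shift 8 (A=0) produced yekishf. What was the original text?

The inverse of 21 mod 26 is 5, since 21·5=105≡1. Apply D(y)=5·(y−8) mod 26:
y(24): 5·(24−8)=80≡2 → c
e(4): 5·(4−8)=-20≡6 → g
k(10): 5·(10−8)=10 → k
i(8): 5·(8−8)=0 → a
s(18): 5·(18−8)=50≡24 → y
h(7): 5·(7−8)=-5≡21 → v
f(5): 5·(5−8)=-15≡11 → l

cgkayvl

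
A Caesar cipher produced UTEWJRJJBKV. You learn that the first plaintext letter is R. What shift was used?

From the crib: U(20)−R(17)=3, so the shift is 3.

3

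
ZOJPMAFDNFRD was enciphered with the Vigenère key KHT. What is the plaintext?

Repeat the key across the ciphertext: KHTKHTKHTKHT
Z(25)−K(10): 15 → P
O(14)−H(7): 7 → H
J(9)−T(19): -10≡16 → Q
P(15)−K(10): 5 → F
M(12)−H(7): 5 → F
A(0)−T(19): -19≡7 → H
F(5)−K(10): -5≡21 → V
D(3)−H(7): -4≡22 → W
N(13)−T(19): -6≡20 → U
F(5)−K(10): -5≡21 → V
R(17)−H(7): 10 → K
D(3)−T(19): -16≡10 → K

PHQFFHVWUVKK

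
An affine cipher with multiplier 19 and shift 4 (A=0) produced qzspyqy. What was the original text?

The inverse of 19 mod 26 is 11, since 19·11=209≡1. Apply D(y)=11·(y−4) mod 26:
q(16): 11·(16−4)=132≡2 → c
z(25): 11·(25−4)=231≡23 → x
s(18): 11·(18−4)=154≡24 → y
p(15): 11·(15−4)=121≡17 → r
y(24): 11·(24−4)=220≡12 → m
q(16): 11·(16−4)=132≡2 → c
y(24): 11·(24−4)=220≡12 → m

cxyrmcm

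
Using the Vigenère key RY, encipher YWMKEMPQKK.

PUDIVKGOBI

Repeat the key across the message: RYRYRYRYRY
Y(24)+R(17): 41≡15 → P
W(22)+Y(24): 46≡20 → U
M(12)+R(17): 29≡3 → D
K(10)+Y(24): 34≡8 → I
E(4)+R(17): 21 → V
M(12)+Y(24): 36≡10 → K
P(15)+R(17): 32≡6 → G
Q(16)+Y(24): 40≡14 → O
K(10)+R(17): 27≡1 → B
K(10)+Y(24): 34≡8 → I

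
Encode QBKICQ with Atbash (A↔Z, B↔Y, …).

JYPRXJ

Q(16) → J(9)
B(1) → Y(24)
K(10) → P(15)
I(8) → R(17)
C(2) → X(23)
Q(16) → J(9)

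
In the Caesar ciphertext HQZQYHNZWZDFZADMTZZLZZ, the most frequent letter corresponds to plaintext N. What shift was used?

12

The most frequent ciphertext letter is Z (appears 8 times).
Z is position 25; N is position 13.
Shift = 12.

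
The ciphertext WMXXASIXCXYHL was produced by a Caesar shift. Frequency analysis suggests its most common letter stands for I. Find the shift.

The most frequent ciphertext letter is X (appears 4 times).
X is position 23; I is position 8.
Shift = 15.

15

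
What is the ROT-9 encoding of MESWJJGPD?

M(12): 12+9=21 → V
E(4): 4+9=13 → N
S(18): 18+9=27≡1 → B
W(22): 22+9=31≡5 → F
J(9): 9+9=18 → S
J(9): 9+9=18 → S
G(6): 6+9=15 → P
P(15): 15+9=24 → Y
D(3): 3+9=12 → M

VNBFSSPYM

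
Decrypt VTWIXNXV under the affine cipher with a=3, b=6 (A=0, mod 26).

The inverse of 3 mod 26 is 9, since 3·9=27≡1. Apply D(y)=9·(y−6) mod 26:
V(21): 9·(21−6)=135≡5 → F
T(19): 9·(19−6)=117≡13 → N
W(22): 9·(22−6)=144≡14 → O
I(8): 9·(8−6)=18 → S
X(23): 9·(23−6)=153≡23 → X
N(13): 9·(13−6)=63≡11 → L
X(23): 9·(23−6)=153≡23 → X
V(21): 9·(21−6)=135≡5 → F

FNOSXLXF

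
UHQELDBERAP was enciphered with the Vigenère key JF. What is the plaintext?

Repeat the key across the ciphertext: JFJFJFJFJFJ
U(20)−J(9): 11 → L
H(7)−F(5): 2 → C
Q(16)−J(9): 7 → H
E(4)−F(5): -1≡25 → Z
L(11)−J(9): 2 → C
D(3)−F(5): -2≡24 → Y
B(1)−J(9): -8≡18 → S
E(4)−F(5): -1≡25 → Z
R(17)−J(9): 8 → I
A(0)−F(5): -5≡21 → V
P(15)−J(9): 6 → G

LCHZCYSZIVG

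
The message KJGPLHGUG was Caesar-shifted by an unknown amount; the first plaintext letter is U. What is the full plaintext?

From the crib: K(10)−U(20)=-10≡16, so the shift is 16.
Subtract 16 from each ciphertext letter:
K(10): 10−16=-6≡20 → U
J(9): 9−16=-7≡19 → T
G(6): 6−16=-10≡16 → Q
P(15): 15−16=-1≡25 → Z
L(11): 11−16=-5≡21 → V
H(7): 7−16=-9≡17 → R
G(6): 6−16=-10≡16 → Q
U(20): 20−16=4 → E
G(6): 6−16=-10≡16 → Q

UTQZVRQEQ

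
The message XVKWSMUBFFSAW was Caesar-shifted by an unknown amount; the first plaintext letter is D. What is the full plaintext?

DBQCYSAHLLYGC

From the crib: X(23)−D(3)=20, so the shift is 20.
Subtract 20 from each ciphertext letter:
X(23): 23−20=3 → D
V(21): 21−20=1 → B
K(10): 10−20=-10≡16 → Q
W(22): 22−20=2 → C
S(18): 18−20=-2≡24 → Y
M(12): 12−20=-8≡18 → S
U(20): 20−20=0 → A
B(1): 1−20=-19≡7 → H
F(5): 5−20=-15≡11 → L
F(5): 5−20=-15≡11 → L
S(18): 18−20=-2≡24 → Y
A(0): 0−20=-20≡6 → G
W(22): 22−20=2 → C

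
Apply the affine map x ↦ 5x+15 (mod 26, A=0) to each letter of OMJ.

HXI

O(14): 5·14+15=85≡7 → H
M(12): 5·12+15=75≡23 → X
J(9): 5·9+15=60≡8 → I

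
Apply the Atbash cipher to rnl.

imo

r(17) → i(8)
n(13) → m(12)
l(11) → o(14)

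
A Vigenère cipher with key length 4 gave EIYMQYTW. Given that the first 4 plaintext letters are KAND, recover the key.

UILJ

Subtract each crib letter from the matching ciphertext letter (mod 26):
E(4)−K(10)=-6≡20 → U
I(8)−A(0)=8 → I
Y(24)−N(13)=11 → L
M(12)−D(3)=9 → J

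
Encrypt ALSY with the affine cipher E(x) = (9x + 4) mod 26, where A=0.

EZKM

A(0): 9·0+4=4 → E
L(11): 9·11+4=103≡25 → Z
S(18): 9·18+4=166≡10 → K
Y(24): 9·24+4=220≡12 → M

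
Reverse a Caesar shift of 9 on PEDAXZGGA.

P(15): 15−9=6 → G
E(4): 4−9=-5≡21 → V
D(3): 3−9=-6≡20 → U
A(0): 0−9=-9≡17 → R
X(23): 23−9=14 → O
Z(25): 25−9=16 → Q
G(6): 6−9=-3≡23 → X
G(6): 6−9=-3≡23 → X
A(0): 0−9=-9≡17 → R

GVUROQXXR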